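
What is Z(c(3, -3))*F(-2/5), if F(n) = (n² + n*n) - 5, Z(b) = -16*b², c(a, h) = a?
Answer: 16848/25 ≈ 673.92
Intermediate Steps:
F(n) = -5 + 2*n² (F(n) = (n² + n²) - 5 = 2*n² - 5 = -5 + 2*n²)
Z(c(3, -3))*F(-2/5) = (-16*3²)*(-5 + 2*(-2/5)²) = (-16*9)*(-5 + 2*(-2*⅕)²) = -144*(-5 + 2*(-⅖)²) = -144*(-5 + 2*(4/25)) = -144*(-5 + 8/25) = -144*(-117/25) = 16848/25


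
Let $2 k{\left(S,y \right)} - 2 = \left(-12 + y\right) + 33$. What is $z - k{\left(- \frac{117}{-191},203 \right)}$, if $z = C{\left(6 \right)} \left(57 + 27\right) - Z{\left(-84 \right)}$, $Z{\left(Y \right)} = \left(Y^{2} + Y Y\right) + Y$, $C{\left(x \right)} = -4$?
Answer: $-14477$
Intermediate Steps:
$Z{\left(Y \right)} = Y + 2 Y^{2}$ ($Z{\left(Y \right)} = \left(Y^{2} + Y^{2}\right) + Y = 2 Y^{2} + Y = Y + 2 Y^{2}$)
$k{\left(S,y \right)} = \frac{23}{2} + \frac{y}{2}$ ($k{\left(S,y \right)} = 1 + \frac{\left(-12 + y\right) + 33}{2} = 1 + \frac{21 + y}{2} = 1 + \left(\frac{21}{2} + \frac{y}{2}\right) = \frac{23}{2} + \frac{y}{2}$)
$z = -14364$ ($z = - 4 \left(57 + 27\right) - - 84 \left(1 + 2 \left(-84\right)\right) = \left(-4\right) 84 - - 84 \left(1 - 168\right) = -336 - \left(-84\right) \left(-167\right) = -336 - 14028 = -14364$)
$z - k{\left(- \frac{117}{-191},203 \right)} = -14364 - \left(\frac{23}{2} + \frac{1}{2} \cdot 203\right) = -14364 - \left(\frac{23}{2} + \frac{203}{2}\right) = -14364 - 113 = -14477$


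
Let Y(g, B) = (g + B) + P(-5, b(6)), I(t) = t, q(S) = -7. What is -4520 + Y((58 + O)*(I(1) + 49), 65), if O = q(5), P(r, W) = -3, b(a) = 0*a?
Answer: -1908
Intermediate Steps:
b(a) = 0
O = -7
Y(g, B) = -3 + B + g (Y(g, B) = (g + B) - 3 = (B + g) - 3 = -3 + B + g)
-4520 + Y((58 + O)*(I(1) + 49), 65) = -4520 + (-3 + 65 + (58 - 7)*(1 + 49)) = -4520 + (-3 + 65 + 51*50) = -4520 + (-3 + 65 + 2550) = -4520 + 2612 = -1908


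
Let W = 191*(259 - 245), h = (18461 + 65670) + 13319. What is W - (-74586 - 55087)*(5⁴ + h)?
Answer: 12717682149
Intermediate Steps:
h = 97450 (h = 84131 + 13319 = 97450)
W = 2674 (W = 191*14 = 2674)
W - (-74586 - 55087)*(5⁴ + h) = 2674 - (-74586 - 55087)*(5⁴ + 97450) = 2674 - (-129673)*(625 + 97450) = 2674 - (-129673)*98075 = 2674 - 1*(-12717679475) = 2674 + 12717679475 = 12717682149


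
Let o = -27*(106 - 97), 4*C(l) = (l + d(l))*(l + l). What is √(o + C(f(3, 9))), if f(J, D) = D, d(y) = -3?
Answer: 6*I*√6 ≈ 14.697*I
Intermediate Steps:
C(l) = l*(-3 + l)/2 (C(l) = ((l - 3)*(l + l))/4 = ((-3 + l)*(2*l))/4 = (2*l*(-3 + l))/4 = l*(-3 + l)/2)
o = -243 (o = -27*9 = -243)
√(o + C(f(3, 9))) = √(-243 + (½)*9*(-3 + 9)) = √(-243 + (½)*9*6) = √(-243 + 27) = √(-216) = 6*I*√6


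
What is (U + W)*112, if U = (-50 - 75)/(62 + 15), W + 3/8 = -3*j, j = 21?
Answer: -80078/11 ≈ -7279.8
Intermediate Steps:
W = -507/8 (W = -3/8 - 3*21 = -3/8 - 63 = -507/8 ≈ -63.375)
U = -125/77 ≈ -1.6234
(U + W)*112 = (-125/77 - 507/8)*112 = -40039/616*112 = -80078/11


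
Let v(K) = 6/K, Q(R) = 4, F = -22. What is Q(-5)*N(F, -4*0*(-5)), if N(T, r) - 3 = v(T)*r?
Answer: 12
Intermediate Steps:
N(T, r) = 3 + 6*r/T (N(T, r) = 3 + (6/T)*r = 3 + 6*r/T)
Q(-5)*N(F, -4*0*(-5)) = 4*(3 + 6*(-4*0*(-5))/(-22)) = 4*(3 + 6*(0*(-5))*(-1/22)) = 4*(3 + 6*0*(-1/22)) = 4*(3 + 0) = 4*3 = 12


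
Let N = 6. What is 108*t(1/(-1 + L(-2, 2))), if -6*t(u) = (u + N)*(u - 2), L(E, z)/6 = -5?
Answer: 209790/961 ≈ 218.30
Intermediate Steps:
L(E, z) = -30 (L(E, z) = 6*(-5) = -30)
t(u) = -(-2 + u)*(6 + u)/6 (t(u) = -(u + 6)*(u - 2)/6 = -(6 + u)*(-2 + u)/6 = -(-2 + u)*(6 + u)/6)
108*t(1/(-1 + L(-2, 2))) = 108*(2 - 2/(3*(-1 - 30)) - 1/(6*(-1 - 30)²)) = 108*(2 - ⅔/(-31) - (1/(-31))²/6) = 108*(2 - ⅔*(-1/31) - (-1/31)²/6) = 108*(2 + 2/93 - ⅙*1/961) = 108*(2 + 2/93 - 1/5766) = 108*(3885/1922) = 209790/961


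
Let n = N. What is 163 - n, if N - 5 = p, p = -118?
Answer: 276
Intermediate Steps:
N = -113 (N = 5 - 118 = -113)
n = -113
163 - n = 163 - 1*(-113) = 163 + 113 = 276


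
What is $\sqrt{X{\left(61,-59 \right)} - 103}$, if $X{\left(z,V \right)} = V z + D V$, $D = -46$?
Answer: $2 i \sqrt{247} \approx 31.432 i$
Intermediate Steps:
$X{\left(z,V \right)} = - 46 V + V z$ ($X{\left(z,V \right)} = V z - 46 V = - 46 V + V z$)
$\sqrt{X{\left(61,-59 \right)} - 103} = \sqrt{- 59 \left(-46 + 61\right) - 103} = \sqrt{\left(-59\right) 15 - 103} = \sqrt{-885 - 103} = \sqrt{-988} = 2 i \sqrt{247}$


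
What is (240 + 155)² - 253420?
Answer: -97395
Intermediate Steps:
(240 + 155)² - 253420 = 395² - 253420 = 156025 - 253420 = -97395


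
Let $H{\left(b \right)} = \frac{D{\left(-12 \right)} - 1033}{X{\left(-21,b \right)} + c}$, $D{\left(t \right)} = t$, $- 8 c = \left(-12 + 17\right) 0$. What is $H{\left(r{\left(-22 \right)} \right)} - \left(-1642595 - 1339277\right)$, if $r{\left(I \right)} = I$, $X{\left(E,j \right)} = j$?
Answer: $\frac{5963839}{2} \approx 2.9819 \cdot 10^{6}$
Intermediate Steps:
$c = 0$ ($c = - \frac{\left(-12 + 17\right) 0}{8} = - \frac{5 \cdot 0}{8} = \left(- \frac{1}{8}\right) 0 = 0$)
$H{\left(b \right)} = - \frac{1045}{b}$ ($H{\left(b \right)} = \frac{-12 - 1033}{b + 0} = - \frac{1045}{b}$)
$H{\left(r{\left(-22 \right)} \right)} - \left(-1642595 - 1339277\right) = - \frac{1045}{-22} - \left(-1642595 - 1339277\right) = \left(-1045\right) \left(- \frac{1}{22}\right) - -2981872 = \frac{95}{2} + 2981872 = \frac{5963839}{2}$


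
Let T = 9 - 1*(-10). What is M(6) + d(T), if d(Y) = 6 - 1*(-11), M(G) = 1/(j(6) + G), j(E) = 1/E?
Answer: 635/37 ≈ 17.162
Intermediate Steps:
j(E) = 1/E
T = 19 (T = 9 + 10 = 19)
M(G) = 1/(⅙ + G) (M(G) = 1/(1/6 + G) = 1/(⅙ + G))
d(Y) = 17 (d(Y) = 6 + 11 = 17)
M(6) + d(T) = 6/(1 + 6*6) + 17 = 6/(1 + 36) + 17 = 6/37 + 17 = 635/37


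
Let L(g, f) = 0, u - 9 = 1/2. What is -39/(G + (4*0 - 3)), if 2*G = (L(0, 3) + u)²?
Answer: -312/337 ≈ -0.92582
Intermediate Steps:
u = 19/2 (u = 9 + 1/2 = 9 + 1*(½) = 9 + ½ = 19/2 ≈ 9.5000)
G = 361/8 (G = (0 + 19/2)²/2 = (19/2)²/2 = (½)*(361/4) = 361/8 ≈ 45.125)
-39/(G + (4*0 - 3)) = -39/(361/8 + (4*0 - 3)) = -39/(361/8 + (0 - 3)) = -39/(361/8 - 3) = -39/337/8 = -39*8/337 = -312/337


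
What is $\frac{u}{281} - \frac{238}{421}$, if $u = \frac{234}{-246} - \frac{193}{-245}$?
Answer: $- \frac{672480792}{1188333545} \approx -0.5659$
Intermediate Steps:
$u = - \frac{1642}{10045}$ ($u = 234 \left(- \frac{1}{246}\right) - - \frac{193}{245} = - \frac{39}{41} + \frac{193}{245} = - \frac{1642}{10045} \approx -0.16346$)
$\frac{u}{281} - \frac{238}{421} = - \frac{1642}{10045 \cdot 281} - \frac{238}{421} = \left(- \frac{1642}{10045}\right) \frac{1}{281} - \frac{238}{421} = - \frac{1642}{2822645} - \frac{238}{421} = - \frac{672480792}{1188333545}$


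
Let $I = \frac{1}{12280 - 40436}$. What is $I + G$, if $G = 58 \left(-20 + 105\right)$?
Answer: $\frac{138809079}{28156} \approx 4930.0$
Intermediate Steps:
$I = - \frac{1}{28156}$ ($I = \frac{1}{-28156} = - \frac{1}{28156} \approx -3.5516 \cdot 10^{-5}$)
$G = 4930$ ($G = 58 \cdot 85 = 4930$)
$I + G = - \frac{1}{28156} + 4930 = \frac{138809079}{28156}$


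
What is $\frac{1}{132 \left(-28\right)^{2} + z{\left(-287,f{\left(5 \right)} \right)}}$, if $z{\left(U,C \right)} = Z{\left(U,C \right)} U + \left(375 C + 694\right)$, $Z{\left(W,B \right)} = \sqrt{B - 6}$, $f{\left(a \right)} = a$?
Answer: $\frac{15151}{1606881374} + \frac{41 i}{1606881374} \approx 9.4288 \cdot 10^{-6} + 2.5515 \cdot 10^{-8} i$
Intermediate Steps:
$Z{\left(W,B \right)} = \sqrt{-6 + B}$
$z{\left(U,C \right)} = 694 + 375 C + U \sqrt{-6 + C}$ ($z{\left(U,C \right)} = \sqrt{-6 + C} U + \left(375 C + 694\right) = U \sqrt{-6 + C} + \left(694 + 375 C\right) = 694 + 375 C + U \sqrt{-6 + C}$)
$\frac{1}{132 \left(-28\right)^{2} + z{\left(-287,f{\left(5 \right)} \right)}} = \frac{1}{132 \left(-28\right)^{2} + \left(694 + 375 \cdot 5 - 287 \sqrt{-6 + 5}\right)} = \frac{1}{132 \cdot 784 + \left(694 + 1875 - 287 \sqrt{-1}\right)} = \frac{1}{103488 + \left(694 + 1875 - 287 i\right)} = \frac{1}{103488 + \left(2569 - 287 i\right)} = \frac{1}{106057 - 287 i} = \frac{106057 + 287 i}{11248169618}$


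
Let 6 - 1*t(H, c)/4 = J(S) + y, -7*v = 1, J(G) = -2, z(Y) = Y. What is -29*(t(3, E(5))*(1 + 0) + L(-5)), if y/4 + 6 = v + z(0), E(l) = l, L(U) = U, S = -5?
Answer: -25433/7 ≈ -3633.3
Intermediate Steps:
v = -1/7 (v = -1/7*1 = -1/7 ≈ -0.14286)
y = -172/7 (y = -24 + 4*(-1/7 + 0) = -24 + 4*(-1/7) = -24 - 4/7 = -172/7 ≈ -24.571)
t(H, c) = 912/7 (t(H, c) = 24 - 4*(-2 - 172/7) = 24 - 4*(-186/7) = 24 + 744/7 = 912/7)
-29*(t(3, E(5))*(1 + 0) + L(-5)) = -29*(912*(1 + 0)/7 - 5) = -29*((912/7)*1 - 5) = -29*(912/7 - 5) = -29*877/7 = -25433/7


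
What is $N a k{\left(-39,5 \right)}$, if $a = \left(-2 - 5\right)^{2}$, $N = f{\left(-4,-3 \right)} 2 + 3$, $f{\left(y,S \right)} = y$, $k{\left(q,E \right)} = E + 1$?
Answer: $-1470$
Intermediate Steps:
$k{\left(q,E \right)} = 1 + E$
$N = -5$ ($N = \left(-4\right) 2 + 3 = -8 + 3 = -5$)
$a = 49$ ($a = \left(-7\right)^{2} = 49$)
$N a k{\left(-39,5 \right)} = \left(-5\right) 49 \left(1 + 5\right) = \left(-245\right) 6 = -1470$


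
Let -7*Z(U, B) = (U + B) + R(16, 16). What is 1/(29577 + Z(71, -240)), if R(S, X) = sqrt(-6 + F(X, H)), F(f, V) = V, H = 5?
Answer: 1450456/42935155265 + 7*I/42935155265 ≈ 3.3783e-5 + 1.6304e-10*I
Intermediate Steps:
R(S, X) = I (R(S, X) = sqrt(-6 + 5) = sqrt(-1) = I)
Z(U, B) = -I/7 - B/7 - U/7 (Z(U, B) = -((U + B) + I)/7 = -((B + U) + I)/7 = -(I + B + U)/7 = -I/7 - B/7 - U/7)
1/(29577 + Z(71, -240)) = 1/(29577 + (-I/7 - 1/7*(-240) - 1/7*71)) = 1/(29577 + (-I/7 + 240/7 - 71/7)) = 1/(29577 + (169/7 - I/7)) = 1/(207208/7 - I/7) = 49*(207208/7 + I/7)/42935155265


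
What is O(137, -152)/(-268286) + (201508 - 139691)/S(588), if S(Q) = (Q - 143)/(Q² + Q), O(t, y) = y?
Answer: 2871895019079712/59693635 ≈ 4.8111e+7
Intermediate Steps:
S(Q) = (-143 + Q)/(Q + Q²)
O(137, -152)/(-268286) + (201508 - 139691)/S(588) = -152/(-268286) + (201508 - 139691)/(((-143 + 588)/(588*(1 + 588)))) = -152*(-1/268286) + 61817/(((1/588)*445/589)) = 76/134143 + 61817/(((1/588)*(1/589)*445)) = 76/134143 + 61817/(445/346332) = 76/134143 + 61817*(346332/445) = 76/134143 + 21409205244/445 = 2871895019079712/59693635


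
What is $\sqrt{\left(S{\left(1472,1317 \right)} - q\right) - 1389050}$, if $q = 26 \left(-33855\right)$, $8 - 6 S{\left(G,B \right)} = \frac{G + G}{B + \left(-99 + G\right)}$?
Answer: $\frac{2 i \sqrt{230116504610}}{1345} \approx 713.32 i$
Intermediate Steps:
$S{\left(G,B \right)} = \frac{4}{3} - \frac{G}{3 \left(-99 + B + G\right)}$ ($S{\left(G,B \right)} = \frac{4}{3} - \frac{\left(G + G\right) \frac{1}{B + \left(-99 + G\right)}}{6} = \frac{4}{3} - \frac{2 G \frac{1}{-99 + B + G}}{6} = \frac{4}{3} - \frac{G}{3 \left(-99 + B + G\right)}$)
$q = -880230$
$\sqrt{\left(S{\left(1472,1317 \right)} - q\right) - 1389050} = \sqrt{\left(\frac{-132 + 1472 + \frac{4}{3} \cdot 1317}{-99 + 1317 + 1472} - -880230\right) - 1389050} = \sqrt{\left(\frac{-132 + 1472 + 1756}{2690} + 880230\right) - 1389050} = \sqrt{\left(\frac{1}{2690} \cdot 3096 + 880230\right) - 1389050} = \sqrt{\left(\frac{1548}{1345} + 880230\right) - 1389050} = \sqrt{\frac{1183910898}{1345} - 1389050} = \sqrt{- \frac{684361352}{1345}} = \frac{2 i \sqrt{230116504610}}{1345}$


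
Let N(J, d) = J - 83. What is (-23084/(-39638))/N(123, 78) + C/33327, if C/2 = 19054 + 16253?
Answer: 3131367493/1467795140 ≈ 2.1334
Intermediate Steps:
N(J, d) = -83 + J
C = 70614 (C = 2*(19054 + 16253) = 2*35307 = 70614)
(-23084/(-39638))/N(123, 78) + C/33327 = (-23084/(-39638))/(-83 + 123) + 70614/33327 = -23084*(-1/39638)/40 + 70614*(1/33327) = (11542/19819)*(1/40) + 7846/3703 = 5771/396380 + 7846/3703 = 3131367493/1467795140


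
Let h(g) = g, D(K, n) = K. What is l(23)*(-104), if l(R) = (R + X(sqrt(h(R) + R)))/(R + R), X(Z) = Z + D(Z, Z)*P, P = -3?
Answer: -52 + 104*sqrt(46)/23 ≈ -21.332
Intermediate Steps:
X(Z) = -2*Z (X(Z) = Z + Z*(-3) = Z - 3*Z = -2*Z)
l(R) = (R - 2*sqrt(2)*sqrt(R))/(2*R) (l(R) = (R - 2*sqrt(R + R))/(R + R) = (R - 2*sqrt(2)*sqrt(R))/((2*R)) = (R - 2*sqrt(2)*sqrt(R))*(1/(2*R)) = (R - 2*sqrt(2)*sqrt(R))/(2*R))
l(23)*(-104) = (1/2 - sqrt(2)/sqrt(23))*(-104) = (1/2 - sqrt(2)*sqrt(23)/23)*(-104) = (1/2 - sqrt(46)/23)*(-104) = -52 + 104*sqrt(46)/23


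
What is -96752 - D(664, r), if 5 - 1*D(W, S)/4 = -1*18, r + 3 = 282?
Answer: -96844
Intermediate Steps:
r = 279 (r = -3 + 282 = 279)
D(W, S) = 92 (D(W, S) = 20 - (-4)*18 = 20 - 4*(-18) = 20 + 72 = 92)
-96752 - D(664, r) = -96752 - 1*92 = -96752 - 92 = -96844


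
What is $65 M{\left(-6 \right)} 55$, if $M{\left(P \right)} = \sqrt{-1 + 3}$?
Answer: $3575 \sqrt{2} \approx 5055.8$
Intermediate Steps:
$M{\left(P \right)} = \sqrt{2}$
$65 M{\left(-6 \right)} 55 = 65 \sqrt{2} \cdot 55 = 3575 \sqrt{2}$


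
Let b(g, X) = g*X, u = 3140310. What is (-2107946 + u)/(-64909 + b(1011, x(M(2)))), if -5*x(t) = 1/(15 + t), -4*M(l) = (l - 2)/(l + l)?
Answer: -12904550/811531 ≈ -15.901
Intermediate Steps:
M(l) = -(-2 + l)/(8*l) (M(l) = -(l - 2)/(4*(l + l)) = -(-2 + l)/(4*(2*l)) = -(-2 + l)*1/(2*l)/4 = -(-2 + l)/(8*l))
x(t) = -1/(5*(15 + t))
b(g, X) = X*g
(-2107946 + u)/(-64909 + b(1011, x(M(2)))) = (-2107946 + 3140310)/(-64909 - 1/(75 + 5*((⅛)*(2 - 1*2)/2))*1011) = 1032364/(-64909 - 1/(75 + 5*((⅛)*(½)*(2 - 2)))*1011) = 1032364/(-64909 - 1/(75 + 5*((⅛)*(½)*0))*1011) = 1032364/(-64909 - 1/(75 + 5*0)*1011) = 1032364/(-64909 - 1/(75 + 0)*1011) = 1032364/(-64909 - 1/75*1011) = 1032364/(-64909 - 337/25) = 1032364/(-1623062/25) = 1032364*(-25/1623062) = -12904550/811531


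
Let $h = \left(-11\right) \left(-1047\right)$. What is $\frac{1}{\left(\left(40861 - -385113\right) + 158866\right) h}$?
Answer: $\frac{1}{6735602280} \approx 1.4846 \cdot 10^{-10}$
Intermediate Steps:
$h = 11517$
$\frac{1}{\left(\left(40861 - -385113\right) + 158866\right) h} = \frac{1}{\left(\left(40861 - -385113\right) + 158866\right) 11517} = \frac{1}{\left(40861 + 385113\right) + 158866} \cdot \frac{1}{11517} = \frac{1}{425974 + 158866} \cdot \frac{1}{11517} = \frac{1}{584840} \cdot \frac{1}{11517} = \frac{1}{6735602280}$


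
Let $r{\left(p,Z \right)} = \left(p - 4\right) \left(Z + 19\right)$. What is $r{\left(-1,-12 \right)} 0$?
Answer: $0$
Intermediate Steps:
$r{\left(p,Z \right)} = \left(-4 + p\right) \left(19 + Z\right)$
$r{\left(-1,-12 \right)} 0 = \left(-76 - -48 + 19 \left(-1\right) - -12\right) 0 = \left(-76 + 48 - 19 + 12\right) 0 = \left(-35\right) 0 = 0$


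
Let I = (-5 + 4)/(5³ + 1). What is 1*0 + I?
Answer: -1/126 ≈ -0.0079365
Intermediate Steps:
I = -1/126 (I = -1/(125 + 1) = -1/126 ≈ -0.0079365)
1*0 + I = 1*0 - 1/126 = 0 - 1/126 = -1/126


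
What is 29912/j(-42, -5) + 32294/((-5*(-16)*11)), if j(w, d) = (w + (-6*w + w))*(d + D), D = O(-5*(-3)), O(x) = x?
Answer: 503603/9240 ≈ 54.503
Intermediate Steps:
D = 15 (D = -5*(-3) = 15)
j(w, d) = -4*w*(15 + d) (j(w, d) = (w + (-6*w + w))*(d + 15) = (w - 5*w)*(15 + d) = (-4*w)*(15 + d) = -4*w*(15 + d))
29912/j(-42, -5) + 32294/((-5*(-16)*11)) = 29912/((-4*(-42)*(15 - 5))) + 32294/((-5*(-16)*11)) = 29912/((-4*(-42)*10)) + 32294/((80*11)) = 29912/1680 + 32294/880 = 29912*(1/1680) + 32294*(1/880) = 3739/210 + 16147/440 = 503603/9240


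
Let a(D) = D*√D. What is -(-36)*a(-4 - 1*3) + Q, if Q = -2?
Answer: -2 - 252*I*√7 ≈ -2.0 - 666.73*I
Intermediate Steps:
a(D) = D^(3/2)
-(-36)*a(-4 - 1*3) + Q = -(-36)*(-4 - 1*3)^(3/2) - 2 = -(-36)*(-4 - 3)^(3/2) - 2 = -(-36)*(-7)^(3/2) - 2 = -(-36)*(-7*I*√7) - 2 = -252*I*√7 - 2 = -2 - 252*I*√7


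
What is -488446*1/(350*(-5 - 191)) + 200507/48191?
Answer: 2663820099/236135900 ≈ 11.281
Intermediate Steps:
-488446*1/(350*(-5 - 191)) + 200507/48191 = -488446/(350*(-196)) + 200507*(1/48191) = -488446/(-68600) + 200507/48191 = -488446*(-1/68600) + 200507/48191 = 34889/4900 + 200507/48191 = 2663820099/236135900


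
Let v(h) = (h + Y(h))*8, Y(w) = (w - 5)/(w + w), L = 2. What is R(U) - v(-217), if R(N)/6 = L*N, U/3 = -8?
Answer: 313328/217 ≈ 1443.9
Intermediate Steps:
U = -24 (U = 3*(-8) = -24)
Y(w) = (-5 + w)/(2*w) (Y(w) = (-5 + w)/((2*w)) = (-5 + w)*(1/(2*w)) = (-5 + w)/(2*w))
R(N) = 12*N (R(N) = 6*(2*N) = 12*N)
v(h) = 8*h + 4*(-5 + h)/h (v(h) = (h + (-5 + h)/(2*h))*8 = 8*h + 4*(-5 + h)/h)
R(U) - v(-217) = 12*(-24) - (4 - 20/(-217) + 8*(-217)) = -288 - (4 - 20*(-1/217) - 1736) = -288 - (4 + 20/217 - 1736) = -288 - 1*(-375824/217) = -288 + 375824/217 = 313328/217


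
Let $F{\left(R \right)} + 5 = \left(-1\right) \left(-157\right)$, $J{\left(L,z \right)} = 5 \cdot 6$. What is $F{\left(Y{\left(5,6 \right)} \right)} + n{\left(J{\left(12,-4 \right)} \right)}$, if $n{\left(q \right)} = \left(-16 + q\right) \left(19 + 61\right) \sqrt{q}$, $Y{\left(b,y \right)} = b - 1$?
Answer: $152 + 1120 \sqrt{30} \approx 6286.5$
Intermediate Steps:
$Y{\left(b,y \right)} = -1 + b$ ($Y{\left(b,y \right)} = b - 1 = -1 + b$)
$J{\left(L,z \right)} = 30$
$F{\left(R \right)} = 152$ ($F{\left(R \right)} = -5 - -157 = -5 + 157 = 152$)
$n{\left(q \right)} = \sqrt{q} \left(-1280 + 80 q\right)$ ($n{\left(q \right)} = \left(-16 + q\right) 80 \sqrt{q} = \left(-1280 + 80 q\right) \sqrt{q} = \sqrt{q} \left(-1280 + 80 q\right)$)
$F{\left(Y{\left(5,6 \right)} \right)} + n{\left(J{\left(12,-4 \right)} \right)} = 152 + 80 \sqrt{30} \left(-16 + 30\right) = 152 + 80 \sqrt{30} \cdot 14 = 152 + 1120 \sqrt{30}$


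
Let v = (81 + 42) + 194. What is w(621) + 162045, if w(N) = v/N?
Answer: 100630262/621 ≈ 1.6205e+5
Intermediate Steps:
v = 317 (v = 123 + 194 = 317)
w(N) = 317/N
w(621) + 162045 = 317/621 + 162045 = 100630262/621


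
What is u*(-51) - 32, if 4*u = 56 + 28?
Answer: -1103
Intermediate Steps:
u = 21 (u = (56 + 28)/4 = (¼)*84 = 21)
u*(-51) - 32 = 21*(-51) - 32 = -1071 - 32 = -1103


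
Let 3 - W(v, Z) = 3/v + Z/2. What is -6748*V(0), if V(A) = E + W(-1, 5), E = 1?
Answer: -30366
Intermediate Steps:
W(v, Z) = 3 - 3/v - Z/2 (W(v, Z) = 3 - (3/v + Z/2) = 3 - (Z/2 + 3/v) = 3 + (-3/v - Z/2) = 3 - 3/v - Z/2)
V(A) = 9/2 (V(A) = 1 + (3 - 3/(-1) - 1/2*5) = 1 + (3 - 3*(-1) - 5/2) = 1 + (3 + 3 - 5/2) = 1 + 7/2 = 9/2)
-6748*V(0) = -6748*9/2 = -30366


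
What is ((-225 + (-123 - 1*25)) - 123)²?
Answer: 246016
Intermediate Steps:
((-225 + (-123 - 1*25)) - 123)² = ((-225 + (-123 - 25)) - 123)² = ((-225 - 148) - 123)² = (-373 - 123)² = (-496)² = 246016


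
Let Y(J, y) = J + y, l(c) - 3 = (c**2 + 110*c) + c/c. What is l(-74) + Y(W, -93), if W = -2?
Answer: -2755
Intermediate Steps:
l(c) = 4 + c**2 + 110*c (l(c) = 3 + ((c**2 + 110*c) + c/c) = 3 + ((c**2 + 110*c) + 1) = 3 + (1 + c**2 + 110*c) = 4 + c**2 + 110*c)
l(-74) + Y(W, -93) = (4 + (-74)**2 + 110*(-74)) + (-2 - 93) = (4 + 5476 - 8140) - 95 = -2660 - 95 = -2755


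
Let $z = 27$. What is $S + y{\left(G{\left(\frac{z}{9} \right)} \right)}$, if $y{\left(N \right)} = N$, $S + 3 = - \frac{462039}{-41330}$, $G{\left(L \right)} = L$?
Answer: $\frac{462039}{41330} \approx 11.179$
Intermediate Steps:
$S = \frac{338049}{41330}$ ($S = -3 - \frac{462039}{-41330} = -3 - - \frac{462039}{41330} = -3 + \frac{462039}{41330} = \frac{338049}{41330} \approx 8.1793$)
$S + y{\left(G{\left(\frac{z}{9} \right)} \right)} = \frac{338049}{41330} + \frac{27}{9} = \frac{338049}{41330} + 27 \cdot \frac{1}{9} = \frac{338049}{41330} + 3 = \frac{462039}{41330}$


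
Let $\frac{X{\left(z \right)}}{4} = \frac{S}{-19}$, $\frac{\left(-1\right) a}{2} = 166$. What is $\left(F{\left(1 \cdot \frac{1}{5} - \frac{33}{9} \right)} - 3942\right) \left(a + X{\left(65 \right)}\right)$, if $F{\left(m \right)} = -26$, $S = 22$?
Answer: $\frac{25379328}{19} \approx 1.3358 \cdot 10^{6}$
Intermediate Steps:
$a = -332$ ($a = \left(-2\right) 166 = -332$)
$X{\left(z \right)} = - \frac{88}{19}$ ($X{\left(z \right)} = 4 \frac{22}{-19} = 4 \cdot 22 \left(- \frac{1}{19}\right) = 4 \left(- \frac{22}{19}\right) = - \frac{88}{19}$)
$\left(F{\left(1 \cdot \frac{1}{5} - \frac{33}{9} \right)} - 3942\right) \left(a + X{\left(65 \right)}\right) = \left(-26 - 3942\right) \left(-332 - \frac{88}{19}\right) = \left(-3968\right) \left(- \frac{6396}{19}\right) = \frac{25379328}{19}$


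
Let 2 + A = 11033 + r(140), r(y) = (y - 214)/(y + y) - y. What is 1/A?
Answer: 140/1524703 ≈ 9.1821e-5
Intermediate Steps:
r(y) = -y + (-214 + y)/(2*y) (r(y) = (-214 + y)/((2*y)) - y = (-214 + y)*(1/(2*y)) - y = (-214 + y)/(2*y) - y = -y + (-214 + y)/(2*y))
A = 1524703/140 (A = -2 + (11033 + (½ - 1*140 - 107/140)) = -2 + (11033 + (½ - 140 - 107*1/140)) = -2 + (11033 + (½ - 140 - 107/140)) = -2 + (11033 - 19637/140) = -2 + 1524983/140 = 1524703/140 ≈ 10891.)
1/A = 1/(1524703/140) = 140/1524703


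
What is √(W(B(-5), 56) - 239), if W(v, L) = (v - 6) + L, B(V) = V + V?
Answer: I*√199 ≈ 14.107*I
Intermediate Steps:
B(V) = 2*V
W(v, L) = -6 + L + v (W(v, L) = (-6 + v) + L = -6 + L + v)
√(W(B(-5), 56) - 239) = √((-6 + 56 + 2*(-5)) - 239) = √((-6 + 56 - 10) - 239) = √(40 - 239) = √(-199) = I*√199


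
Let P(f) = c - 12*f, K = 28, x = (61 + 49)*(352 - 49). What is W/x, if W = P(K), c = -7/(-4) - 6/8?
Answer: -67/6666 ≈ -0.010051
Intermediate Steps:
c = 1 (c = -7*(-¼) - 6*⅛ = 7/4 - ¾ = 1)
x = 33330 (x = 110*303 = 33330)
P(f) = 1 - 12*f
W = -335 (W = 1 - 12*28 = 1 - 336 = -335)
W/x = -335/33330 = -335*1/33330 = -67/6666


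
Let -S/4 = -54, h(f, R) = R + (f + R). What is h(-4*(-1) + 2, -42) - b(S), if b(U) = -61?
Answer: -17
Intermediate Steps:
h(f, R) = f + 2*R (h(f, R) = R + (R + f) = f + 2*R)
S = 216 (S = -4*(-54) = 216)
h(-4*(-1) + 2, -42) - b(S) = ((-4*(-1) + 2) + 2*(-42)) - 1*(-61) = ((4 + 2) - 84) + 61 = (6 - 84) + 61 = -78 + 61 = -17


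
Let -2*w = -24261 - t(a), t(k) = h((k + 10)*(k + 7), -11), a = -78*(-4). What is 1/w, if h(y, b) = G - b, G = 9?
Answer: 2/24281 ≈ 8.2369e-5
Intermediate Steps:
a = 312
h(y, b) = 9 - b
t(k) = 20 (t(k) = 9 - 1*(-11) = 9 + 11 = 20)
w = 24281/2 (w = -(-24261 - 1*20)/2 = -(-24261 - 20)/2 = -½*(-24281) = 24281/2 ≈ 12141.)
1/w = 1/(24281/2) = 2/24281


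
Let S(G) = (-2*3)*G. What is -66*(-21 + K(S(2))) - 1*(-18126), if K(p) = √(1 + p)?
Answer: 19512 - 66*I*√11 ≈ 19512.0 - 218.9*I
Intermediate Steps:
S(G) = -6*G
-66*(-21 + K(S(2))) - 1*(-18126) = -66*(-21 + √(1 - 6*2)) - 1*(-18126) = -66*(-21 + √(1 - 12)) + 18126 = -66*(-21 + √(-11)) + 18126 = -66*(-21 + I*√11) + 18126 = (1386 - 66*I*√11) + 18126 = 19512 - 66*I*√11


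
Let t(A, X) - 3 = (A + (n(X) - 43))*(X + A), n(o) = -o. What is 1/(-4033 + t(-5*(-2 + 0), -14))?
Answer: -1/3954 ≈ -0.00025291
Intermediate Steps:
t(A, X) = 3 + (A + X)*(-43 + A - X) (t(A, X) = 3 + (A + (-X - 43))*(X + A) = 3 + (A + (-43 - X))*(A + X) = 3 + (-43 + A - X)*(A + X) = 3 + (A + X)*(-43 + A - X))
1/(-4033 + t(-5*(-2 + 0), -14)) = 1/(-4033 + (3 + (-5*(-2 + 0))**2 - 1*(-14)**2 - (-215)*(-2 + 0) - 43*(-14))) = 1/(-4033 + (3 + (-5*(-2))**2 - 1*196 - (-215)*(-2) + 602)) = 1/(-4033 + (3 + 10**2 - 196 - 43*10 + 602)) = 1/(-4033 + (3 + 100 - 196 - 430 + 602)) = 1/(-4033 + 79) = 1/(-3954) = -1/3954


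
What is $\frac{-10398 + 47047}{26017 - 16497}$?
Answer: $\frac{36649}{9520} \approx 3.8497$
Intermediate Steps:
$\frac{-10398 + 47047}{26017 - 16497} = \frac{36649}{9520}$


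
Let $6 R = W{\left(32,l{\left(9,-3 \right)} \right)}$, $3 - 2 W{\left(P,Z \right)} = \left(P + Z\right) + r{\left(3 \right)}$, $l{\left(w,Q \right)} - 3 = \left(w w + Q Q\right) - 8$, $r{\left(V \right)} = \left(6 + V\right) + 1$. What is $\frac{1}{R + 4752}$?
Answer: $\frac{3}{14225} \approx 0.0002109$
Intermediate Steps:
$r{\left(V \right)} = 7 + V$
$l{\left(w,Q \right)} = -5 + Q^{2} + w^{2}$ ($l{\left(w,Q \right)} = 3 - \left(8 - Q Q - w w\right) = 3 - \left(8 - Q^{2} - w^{2}\right) = 3 + \left(-8 + Q^{2} + w^{2}\right) = -5 + Q^{2} + w^{2}$)
$W{\left(P,Z \right)} = - \frac{7}{2} - \frac{P}{2} - \frac{Z}{2}$ ($W{\left(P,Z \right)} = \frac{3}{2} - \frac{\left(P + Z\right) + \left(7 + 3\right)}{2} = \frac{3}{2} - \frac{\left(P + Z\right) + 10}{2} = \frac{3}{2} - \frac{10 + P + Z}{2} = \frac{3}{2} - \left(5 + \frac{P}{2} + \frac{Z}{2}\right) = - \frac{7}{2} - \frac{P}{2} - \frac{Z}{2}$)
$R = - \frac{31}{3}$ ($R = \frac{- \frac{7}{2} - 16 - \frac{-5 + \left(-3\right)^{2} + 9^{2}}{2}}{6} = \frac{- \frac{7}{2} - 16 - \frac{-5 + 9 + 81}{2}}{6} = \frac{- \frac{7}{2} - 16 - \frac{85}{2}}{6} = \frac{1}{6} \left(-62\right) = - \frac{31}{3} \approx -10.333$)
$\frac{1}{R + 4752} = \frac{1}{- \frac{31}{3} + 4752} = \frac{1}{\frac{14225}{3}} = \frac{3}{14225}$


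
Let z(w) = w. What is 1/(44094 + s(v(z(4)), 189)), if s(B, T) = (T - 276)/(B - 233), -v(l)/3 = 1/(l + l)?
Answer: 1867/82324194 ≈ 2.2679e-5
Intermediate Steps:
v(l) = -3/(2*l) (v(l) = -3/(l + l) = -3*1/(2*l) = -3/(2*l))
s(B, T) = (-276 + T)/(-233 + B)
1/(44094 + s(v(z(4)), 189)) = 1/(44094 + (-276 + 189)/(-233 - 3/2/4)) = 1/(44094 - 87/(-233 - 3/2*¼)) = 1/(44094 - 87/(-233 - 3/8)) = 1/(44094 - 87/(-1867/8)) = 1/(44094 - 8/1867*(-87)) = 1/(44094 + 696/1867) = 1/(82324194/1867) = 1867/82324194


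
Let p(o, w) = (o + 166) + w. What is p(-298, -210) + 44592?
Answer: 44250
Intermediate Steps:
p(o, w) = 166 + o + w (p(o, w) = (166 + o) + w = 166 + o + w)
p(-298, -210) + 44592 = (166 - 298 - 210) + 44592 = -342 + 44592 = 44250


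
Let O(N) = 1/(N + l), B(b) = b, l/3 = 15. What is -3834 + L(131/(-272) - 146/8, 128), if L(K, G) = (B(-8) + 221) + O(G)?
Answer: -626432/173 ≈ -3621.0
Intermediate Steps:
l = 45 (l = 3*15 = 45)
O(N) = 1/(45 + N) (O(N) = 1/(N + 45) = 1/(45 + N))
L(K, G) = 213 + 1/(45 + G) (L(K, G) = (-8 + 221) + 1/(45 + G) = 213 + 1/(45 + G))
-3834 + L(131/(-272) - 146/8, 128) = -3834 + (9586 + 213*128)/(45 + 128) = -3834 + (9586 + 27264)/173 = -3834 + (1/173)*36850 = -3834 + 36850/173 = -626432/173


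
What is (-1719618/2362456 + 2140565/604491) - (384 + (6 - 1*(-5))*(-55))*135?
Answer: 1253261336310893/42002452644 ≈ 29838.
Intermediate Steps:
(-1719618/2362456 + 2140565/604491) - (384 + (6 - 1*(-5))*(-55))*135 = (-1719618*1/2362456 + 2140565*(1/604491)) - (384 + (6 + 5)*(-55))*135 = (-50577/69484 + 2140565/604491) - (384 + 11*(-55))*135 = 118161677153/42002452644 - (384 - 605)*135 = 118161677153/42002452644 - (-221)*135 = 118161677153/42002452644 - 1*(-29835) = 118161677153/42002452644 + 29835 = 1253261336310893/42002452644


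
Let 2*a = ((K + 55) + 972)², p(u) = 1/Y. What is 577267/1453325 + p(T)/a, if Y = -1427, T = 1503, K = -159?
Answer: 310320279057083/781261048479800 ≈ 0.39720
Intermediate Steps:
p(u) = -1/1427 (p(u) = 1/(-1427) = -1/1427)
a = 376712 (a = ((-159 + 55) + 972)²/2 = (-104 + 972)²/2 = (½)*868² = (½)*753424 = 376712)
577267/1453325 + p(T)/a = 577267/1453325 - 1/1427/376712 = 577267*(1/1453325) - 1/1427*1/376712 = 577267/1453325 - 1/537568024 = 310320279057083/781261048479800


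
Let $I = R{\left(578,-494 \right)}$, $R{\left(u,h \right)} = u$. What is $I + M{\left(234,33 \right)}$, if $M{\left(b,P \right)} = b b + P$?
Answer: $55367$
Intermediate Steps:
$I = 578$
$M{\left(b,P \right)} = P + b^{2}$ ($M{\left(b,P \right)} = b^{2} + P = P + b^{2}$)
$I + M{\left(234,33 \right)} = 578 + \left(33 + 234^{2}\right) = 578 + \left(33 + 54756\right) = 578 + 54789 = 55367$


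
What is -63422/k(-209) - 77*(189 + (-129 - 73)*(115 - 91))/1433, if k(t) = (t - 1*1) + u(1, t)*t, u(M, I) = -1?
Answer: 91242469/1433 ≈ 63672.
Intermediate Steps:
k(t) = -1 (k(t) = (t - 1*1) - t = (t - 1) - t = (-1 + t) - t = -1)
-63422/k(-209) - 77*(189 + (-129 - 73)*(115 - 91))/1433 = -63422/(-1) - 77*(189 + (-129 - 73)*(115 - 91))/1433 = -63422*(-1) - 77*(189 - 202*24)*(1/1433) = 63422 - 77*(189 - 4848)*(1/1433) = 63422 - 77*(-4659)*(1/1433) = 63422 + 358743*(1/1433) = 63422 + 358743/1433 = 91242469/1433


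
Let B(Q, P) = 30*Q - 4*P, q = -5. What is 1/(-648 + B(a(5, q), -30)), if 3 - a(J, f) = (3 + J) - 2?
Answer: -1/618 ≈ -0.0016181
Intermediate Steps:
a(J, f) = 2 - J (a(J, f) = 3 - ((3 + J) - 2) = 3 - (1 + J) = 3 + (-1 - J) = 2 - J)
B(Q, P) = -4*P + 30*Q
1/(-648 + B(a(5, q), -30)) = 1/(-648 + (-4*(-30) + 30*(2 - 1*5))) = 1/(-648 + (120 + 30*(2 - 5))) = 1/(-648 + (120 + 30*(-3))) = 1/(-648 + (120 - 90)) = 1/(-648 + 30) = 1/(-618) = -1/618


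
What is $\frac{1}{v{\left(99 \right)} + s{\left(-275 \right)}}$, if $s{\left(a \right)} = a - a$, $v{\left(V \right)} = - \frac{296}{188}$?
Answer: $- \frac{47}{74} \approx -0.63513$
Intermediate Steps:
$v{\left(V \right)} = - \frac{74}{47}$ ($v{\left(V \right)} = \left(-296\right) \frac{1}{188} = - \frac{74}{47}$)
$s{\left(a \right)} = 0$
$\frac{1}{v{\left(99 \right)} + s{\left(-275 \right)}} = \frac{1}{- \frac{74}{47} + 0} = \frac{1}{- \frac{74}{47}} = - \frac{47}{74}$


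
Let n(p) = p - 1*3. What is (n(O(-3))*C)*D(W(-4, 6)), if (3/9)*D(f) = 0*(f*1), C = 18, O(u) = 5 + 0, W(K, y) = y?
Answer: 0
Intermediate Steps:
O(u) = 5
n(p) = -3 + p (n(p) = p - 3 = -3 + p)
D(f) = 0 (D(f) = 3*(0*(f*1)) = 3*(0*f) = 3*0 = 0)
(n(O(-3))*C)*D(W(-4, 6)) = ((-3 + 5)*18)*0 = (2*18)*0 = 36*0 = 0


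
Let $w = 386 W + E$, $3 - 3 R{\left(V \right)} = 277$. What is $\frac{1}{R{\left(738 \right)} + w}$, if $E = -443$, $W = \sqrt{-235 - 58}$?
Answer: $- \frac{4809}{395472061} - \frac{3474 i \sqrt{293}}{395472061} \approx -1.216 \cdot 10^{-5} - 0.00015037 i$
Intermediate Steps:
$W = i \sqrt{293}$ ($W = \sqrt{-293} = i \sqrt{293} \approx 17.117 i$)
$R{\left(V \right)} = - \frac{274}{3}$ ($R{\left(V \right)} = 1 - \frac{277}{3} = - \frac{274}{3}$)
$w = -443 + 386 i \sqrt{293}$ ($w = 386 i \sqrt{293} - 443 = -443 + 386 i \sqrt{293} \approx -443.0 + 6607.3 i$)
$\frac{1}{R{\left(738 \right)} + w} = \frac{1}{- \frac{274}{3} - \left(443 - 386 i \sqrt{293}\right)} = \frac{1}{- \frac{1603}{3} + 386 i \sqrt{293}}$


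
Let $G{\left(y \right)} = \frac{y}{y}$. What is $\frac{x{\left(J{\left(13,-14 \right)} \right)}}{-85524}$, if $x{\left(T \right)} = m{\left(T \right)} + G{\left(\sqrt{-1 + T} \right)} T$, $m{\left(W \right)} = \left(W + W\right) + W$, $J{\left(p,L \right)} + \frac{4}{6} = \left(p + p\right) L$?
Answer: $\frac{1094}{64143} \approx 0.017056$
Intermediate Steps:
$G{\left(y \right)} = 1$
$J{\left(p,L \right)} = - \frac{2}{3} + 2 L p$ ($J{\left(p,L \right)} = - \frac{2}{3} + \left(p + p\right) L = - \frac{2}{3} + 2 p L = - \frac{2}{3} + 2 L p$)
$m{\left(W \right)} = 3 W$ ($m{\left(W \right)} = 2 W + W = 3 W$)
$x{\left(T \right)} = 4 T$ ($x{\left(T \right)} = 3 T + 1 T = 3 T + T = 4 T$)
$\frac{x{\left(J{\left(13,-14 \right)} \right)}}{-85524} = \frac{4 \left(- \frac{2}{3} + 2 \left(-14\right) 13\right)}{-85524} = 4 \left(- \frac{2}{3} - 364\right) \left(- \frac{1}{85524}\right) = 4 \left(- \frac{1094}{3}\right) \left(- \frac{1}{85524}\right) = \left(- \frac{4376}{3}\right) \left(- \frac{1}{85524}\right) = \frac{1094}{64143}$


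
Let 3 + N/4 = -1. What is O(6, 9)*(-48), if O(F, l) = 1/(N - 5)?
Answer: 16/7 ≈ 2.2857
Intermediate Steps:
N = -16 (N = -12 + 4*(-1) = -12 - 4 = -16)
O(F, l) = -1/21 (O(F, l) = 1/(-16 - 5) = 1/(-21) = -1/21)
O(6, 9)*(-48) = -1/21*(-48) = 16/7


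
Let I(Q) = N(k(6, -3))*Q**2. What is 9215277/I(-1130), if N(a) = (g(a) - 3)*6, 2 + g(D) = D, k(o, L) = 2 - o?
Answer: -3071759/22984200 ≈ -0.13365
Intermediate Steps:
g(D) = -2 + D
N(a) = -30 + 6*a (N(a) = ((-2 + a) - 3)*6 = (-5 + a)*6 = -30 + 6*a)
I(Q) = -54*Q**2 (I(Q) = (-30 + 6*(2 - 1*6))*Q**2 = (-30 + 6*(2 - 6))*Q**2 = (-30 + 6*(-4))*Q**2 = (-30 - 24)*Q**2 = -54*Q**2)
9215277/I(-1130) = 9215277/((-54*(-1130)**2)) = 9215277/((-54*1276900)) = 9215277/(-68952600) = 9215277*(-1/68952600) = -3071759/22984200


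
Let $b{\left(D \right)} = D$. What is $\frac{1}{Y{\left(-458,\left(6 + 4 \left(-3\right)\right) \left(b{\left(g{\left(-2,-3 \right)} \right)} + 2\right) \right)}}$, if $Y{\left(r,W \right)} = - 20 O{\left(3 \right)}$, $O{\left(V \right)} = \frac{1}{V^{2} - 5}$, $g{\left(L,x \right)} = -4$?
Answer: $- \frac{1}{5} \approx -0.2$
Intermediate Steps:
$O{\left(V \right)} = \frac{1}{-5 + V^{2}}$
$Y{\left(r,W \right)} = -5$ ($Y{\left(r,W \right)} = - \frac{20}{-5 + 3^{2}} = - \frac{20}{-5 + 9} = - \frac{20}{4} = \left(-20\right) \frac{1}{4} = -5$)
$\frac{1}{Y{\left(-458,\left(6 + 4 \left(-3\right)\right) \left(b{\left(g{\left(-2,-3 \right)} \right)} + 2\right) \right)}} = \frac{1}{-5} = - \frac{1}{5}$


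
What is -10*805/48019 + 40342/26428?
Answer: 862218549/634523066 ≈ 1.3588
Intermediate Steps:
-10*805/48019 + 40342/26428 = -8050*1/48019 + 40342*(1/26428) = -8050/48019 + 20171/13214 = 862218549/634523066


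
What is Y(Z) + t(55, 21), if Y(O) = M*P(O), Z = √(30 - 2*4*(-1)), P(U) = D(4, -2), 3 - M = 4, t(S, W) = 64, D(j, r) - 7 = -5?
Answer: 62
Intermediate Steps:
D(j, r) = 2 (D(j, r) = 7 - 5 = 2)
M = -1 (M = 3 - 1*4 = 3 - 4 = -1)
P(U) = 2
Z = √38 (Z = √(30 - 8*(-1)) = √(30 + 8) = √38 ≈ 6.1644)
Y(O) = -2 (Y(O) = -1*2 = -2)
Y(Z) + t(55, 21) = -2 + 64 = 62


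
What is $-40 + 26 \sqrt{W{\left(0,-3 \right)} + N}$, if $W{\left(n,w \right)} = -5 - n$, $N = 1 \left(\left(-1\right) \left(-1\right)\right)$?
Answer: $-40 + 52 i \approx -40.0 + 52.0 i$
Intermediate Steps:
$N = 1$ ($N = 1 \cdot 1 = 1$)
$-40 + 26 \sqrt{W{\left(0,-3 \right)} + N} = -40 + 26 \sqrt{\left(-5 - 0\right) + 1} = -40 + 26 \sqrt{\left(-5 + 0\right) + 1} = -40 + 26 \sqrt{-5 + 1} = -40 + 26 \sqrt{-4} = -40 + 26 \cdot 2 i = -40 + 52 i$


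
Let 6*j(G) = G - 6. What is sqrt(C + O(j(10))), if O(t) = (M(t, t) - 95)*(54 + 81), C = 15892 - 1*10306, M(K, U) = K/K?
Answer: 8*I*sqrt(111) ≈ 84.285*I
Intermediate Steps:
j(G) = -1 + G/6 (j(G) = (G - 6)/6 = (-6 + G)/6 = -1 + G/6)
M(K, U) = 1
C = 5586 (C = 15892 - 10306 = 5586)
O(t) = -12690 (O(t) = (1 - 95)*(54 + 81) = -94*135 = -12690)
sqrt(C + O(j(10))) = sqrt(5586 - 12690) = sqrt(-7104) = 8*I*sqrt(111)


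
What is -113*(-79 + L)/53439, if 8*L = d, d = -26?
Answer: 791/4548 ≈ 0.17392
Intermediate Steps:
L = -13/4 (L = (1/8)*(-26) = -13/4 ≈ -3.2500)
-113*(-79 + L)/53439 = -113*(-79 - 13/4)/53439 = -113*(-329/4)*(1/53439) = (37177/4)*(1/53439) = 791/4548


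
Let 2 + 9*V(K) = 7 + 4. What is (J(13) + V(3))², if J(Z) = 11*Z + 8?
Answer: 23104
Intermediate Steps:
V(K) = 1 (V(K) = -2/9 + (7 + 4)/9 = -2/9 + (⅑)*11 = -2/9 + 11/9 = 1)
J(Z) = 8 + 11*Z
(J(13) + V(3))² = ((8 + 11*13) + 1)² = ((8 + 143) + 1)² = (151 + 1)² = 152² = 23104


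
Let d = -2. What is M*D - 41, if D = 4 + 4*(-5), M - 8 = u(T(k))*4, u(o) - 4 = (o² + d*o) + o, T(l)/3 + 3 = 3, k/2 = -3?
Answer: -425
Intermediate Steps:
k = -6 (k = 2*(-3) = -6)
T(l) = 0 (T(l) = -9 + 3*3 = -9 + 9 = 0)
u(o) = 4 + o² - o (u(o) = 4 + ((o² - 2*o) + o) = 4 + (o² - o) = 4 + o² - o)
M = 24 (M = 8 + (4 + 0² - 1*0)*4 = 8 + (4 + 0 + 0)*4 = 8 + 4*4 = 8 + 16 = 24)
D = -16 (D = 4 - 20 = -16)
M*D - 41 = 24*(-16) - 41 = -384 - 41 = -425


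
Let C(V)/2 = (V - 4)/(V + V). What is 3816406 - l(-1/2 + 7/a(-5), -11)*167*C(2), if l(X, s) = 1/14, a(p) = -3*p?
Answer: 53429851/14 ≈ 3.8164e+6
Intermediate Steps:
l(X, s) = 1/14
C(V) = (-4 + V)/V (C(V) = 2*((V - 4)/(V + V)) = 2*((-4 + V)/((2*V))) = 2*((-4 + V)*(1/(2*V))) = 2*((-4 + V)/(2*V)) = (-4 + V)/V)
3816406 - l(-1/2 + 7/a(-5), -11)*167*C(2) = 3816406 - (1/14)*167*(-4 + 2)/2 = 3816406 - 167*(1/2)*(-2)/14 = 3816406 - 167*(-1)/14 = 3816406 - 1*(-167/14) = 3816406 + 167/14 = 53429851/14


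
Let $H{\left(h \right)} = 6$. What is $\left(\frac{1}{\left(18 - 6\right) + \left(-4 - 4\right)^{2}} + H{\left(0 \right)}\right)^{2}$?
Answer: $\frac{208849}{5776} \approx 36.158$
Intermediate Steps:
$\left(\frac{1}{\left(18 - 6\right) + \left(-4 - 4\right)^{2}} + H{\left(0 \right)}\right)^{2} = \left(\frac{1}{\left(18 - 6\right) + \left(-4 - 4\right)^{2}} + 6\right)^{2} = \left(\frac{1}{12 + \left(-8\right)^{2}} + 6\right)^{2} = \left(\frac{1}{12 + 64} + 6\right)^{2} = \left(\frac{1}{76} + 6\right)^{2} = \left(\frac{457}{76}\right)^{2} = \frac{208849}{5776}$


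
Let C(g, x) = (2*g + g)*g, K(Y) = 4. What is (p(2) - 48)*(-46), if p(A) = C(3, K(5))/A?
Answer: 1587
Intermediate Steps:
C(g, x) = 3*g**2 (C(g, x) = (3*g)*g = 3*g**2)
p(A) = 27/A (p(A) = (3*3**2)/A = (3*9)/A = 27/A)
(p(2) - 48)*(-46) = (27/2 - 48)*(-46) = -69/2*(-46) = 1587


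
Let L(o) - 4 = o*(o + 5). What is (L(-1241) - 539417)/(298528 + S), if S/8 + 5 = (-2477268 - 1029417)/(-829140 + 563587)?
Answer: 264082633039/79292437344 ≈ 3.3305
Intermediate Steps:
L(o) = 4 + o*(5 + o) (L(o) = 4 + o*(o + 5) = 4 + o*(5 + o))
S = 17431360/265553 (S = -40 + 8*((-2477268 - 1029417)/(-829140 + 563587)) = -40 + 8*(-3506685/(-265553)) = -40 + 8*(-3506685*(-1/265553)) = -40 + 8*(3506685/265553) = -40 + 28053480/265553 = 17431360/265553 ≈ 65.642)
(L(-1241) - 539417)/(298528 + S) = ((4 + (-1241)² + 5*(-1241)) - 539417)/(298528 + 17431360/265553) = ((4 + 1540081 - 6205) - 539417)/(79292437344/265553) = (1533880 - 539417)*(265553/79292437344) = 994463*(265553/79292437344) = 264082633039/79292437344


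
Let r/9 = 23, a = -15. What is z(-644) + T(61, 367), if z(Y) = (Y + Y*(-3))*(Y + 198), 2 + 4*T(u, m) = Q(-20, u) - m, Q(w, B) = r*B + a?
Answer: -2285549/4 ≈ -5.7139e+5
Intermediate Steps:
r = 207 (r = 9*23 = 207)
Q(w, B) = -15 + 207*B (Q(w, B) = 207*B - 15 = -15 + 207*B)
T(u, m) = -17/4 - m/4 + 207*u/4 (T(u, m) = -½ + ((-15 + 207*u) - m)/4 = -½ + (-15 - m + 207*u)/4 = -½ + (-15/4 - m/4 + 207*u/4) = -17/4 - m/4 + 207*u/4)
z(Y) = -2*Y*(198 + Y) (z(Y) = (Y - 3*Y)*(198 + Y) = (-2*Y)*(198 + Y) = -2*Y*(198 + Y))
z(-644) + T(61, 367) = -2*(-644)*(198 - 644) + (-17/4 - ¼*367 + (207/4)*61) = -2*(-644)*(-446) + (-17/4 - 367/4 + 12627/4) = -574448 + 12243/4 = -2285549/4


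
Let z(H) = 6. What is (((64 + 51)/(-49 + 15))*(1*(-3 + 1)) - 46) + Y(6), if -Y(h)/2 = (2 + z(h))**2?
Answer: -2843/17 ≈ -167.24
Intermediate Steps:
Y(h) = -128 (Y(h) = -2*(2 + 6)**2 = -2*8**2 = -2*64 = -128)
(((64 + 51)/(-49 + 15))*(1*(-3 + 1)) - 46) + Y(6) = (((64 + 51)/(-49 + 15))*(1*(-3 + 1)) - 46) - 128 = ((115/(-34))*(1*(-2)) - 46) - 128 = ((115*(-1/34))*(-2) - 46) - 128 = (-115/34*(-2) - 46) - 128 = (115/17 - 46) - 128 = -667/17 - 128 = -2843/17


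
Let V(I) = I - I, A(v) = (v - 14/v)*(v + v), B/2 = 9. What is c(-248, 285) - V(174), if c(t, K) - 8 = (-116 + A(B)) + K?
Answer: 797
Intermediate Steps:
B = 18 (B = 2*9 = 18)
A(v) = 2*v*(v - 14/v) (A(v) = (v - 14/v)*(2*v) = 2*v*(v - 14/v))
V(I) = 0
c(t, K) = 512 + K (c(t, K) = 8 + ((-116 + (-28 + 2*18²)) + K) = 8 + ((-116 + (-28 + 2*324)) + K) = 8 + ((-116 + (-28 + 648)) + K) = 8 + ((-116 + 620) + K) = 8 + (504 + K) = 512 + K)
c(-248, 285) - V(174) = (512 + 285) - 1*0 = 797 + 0 = 797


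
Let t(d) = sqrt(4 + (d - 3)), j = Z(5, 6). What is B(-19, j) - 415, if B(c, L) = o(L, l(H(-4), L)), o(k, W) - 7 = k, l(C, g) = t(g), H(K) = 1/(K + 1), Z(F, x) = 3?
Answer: -405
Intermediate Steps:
H(K) = 1/(1 + K)
j = 3
t(d) = sqrt(1 + d) (t(d) = sqrt(4 + (-3 + d)) = sqrt(1 + d))
l(C, g) = sqrt(1 + g)
o(k, W) = 7 + k
B(c, L) = 7 + L
B(-19, j) - 415 = (7 + 3) - 415 = 10 - 415 = -405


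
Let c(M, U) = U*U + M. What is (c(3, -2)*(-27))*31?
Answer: -5859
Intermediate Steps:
c(M, U) = M + U² (c(M, U) = U² + M = M + U²)
(c(3, -2)*(-27))*31 = ((3 + (-2)²)*(-27))*31 = ((3 + 4)*(-27))*31 = (7*(-27))*31 = -189*31 = -5859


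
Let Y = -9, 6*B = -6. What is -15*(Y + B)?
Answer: 150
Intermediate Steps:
B = -1 (B = (⅙)*(-6) = -1)
-15*(Y + B) = -15*(-9 - 1) = -15*(-10) = 150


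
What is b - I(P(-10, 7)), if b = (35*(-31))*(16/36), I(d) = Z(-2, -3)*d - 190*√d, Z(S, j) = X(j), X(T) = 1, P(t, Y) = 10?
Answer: -4430/9 + 190*√10 ≈ 108.61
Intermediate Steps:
Z(S, j) = 1
I(d) = d - 190*√d (I(d) = 1*d - 190*√d = d - 190*√d)
b = -4340/9 (b = -17360/36 = -1085*4/9 = -4340/9 ≈ -482.22)
b - I(P(-10, 7)) = -4340/9 - (10 - 190*√10) = -4340/9 + (-10 + 190*√10) = -4430/9 + 190*√10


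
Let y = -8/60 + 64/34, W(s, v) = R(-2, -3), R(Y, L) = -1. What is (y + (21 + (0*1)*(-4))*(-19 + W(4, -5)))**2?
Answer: 11375075716/65025 ≈ 1.7493e+5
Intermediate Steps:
W(s, v) = -1
y = 446/255 (y = -8*1/60 + 64*(1/34) = -2/15 + 32/17 = 446/255 ≈ 1.7490)
(y + (21 + (0*1)*(-4))*(-19 + W(4, -5)))**2 = (446/255 + (21 + (0*1)*(-4))*(-19 - 1))**2 = (446/255 + (21 + 0*(-4))*(-20))**2 = (446/255 + (21 + 0)*(-20))**2 = (446/255 + 21*(-20))**2 = (446/255 - 420)**2 = (-106654/255)**2 = 11375075716/65025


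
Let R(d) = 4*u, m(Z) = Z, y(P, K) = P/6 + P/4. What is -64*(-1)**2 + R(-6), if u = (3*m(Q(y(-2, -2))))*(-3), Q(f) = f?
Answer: -34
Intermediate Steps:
y(P, K) = 5*P/12 (y(P, K) = P*(1/6) + P*(1/4) = P/6 + P/4 = 5*P/12)
u = 15/2 (u = (3*((5/12)*(-2)))*(-3) = (3*(-5/6))*(-3) = -5/2*(-3) = 15/2 ≈ 7.5000)
R(d) = 30 (R(d) = 4*(15/2) = 30)
-64*(-1)**2 + R(-6) = -64*(-1)**2 + 30 = -64*1 + 30 = -64 + 30 = -34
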